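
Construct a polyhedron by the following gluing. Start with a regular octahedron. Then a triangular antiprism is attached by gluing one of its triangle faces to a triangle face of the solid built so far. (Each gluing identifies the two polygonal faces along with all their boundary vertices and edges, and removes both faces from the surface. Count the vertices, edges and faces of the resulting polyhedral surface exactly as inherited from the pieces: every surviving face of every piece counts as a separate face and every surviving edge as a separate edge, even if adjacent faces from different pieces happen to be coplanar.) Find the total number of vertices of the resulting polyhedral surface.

A regular octahedron: V=6, E=12, F=8.
Attach a triangular antiprism (V=6, E=12, F=8) along a 3-gon: merge 3 vertices and 3 edges, delete both glued faces → V=9, E=21, F=14.
Check: V − E + F = 9 − 21 + 14 = 2.

9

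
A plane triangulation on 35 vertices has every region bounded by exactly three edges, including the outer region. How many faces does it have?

66

In a plane triangulation 3F = 2E and V − E + F = 2, so F = 2V − 4 = 2·35 − 4 = 66.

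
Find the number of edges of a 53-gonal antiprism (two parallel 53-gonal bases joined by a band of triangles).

212

An antiprism on an n-gon has two n-gon caps and 2n triangles: V = 2·53 = 106, E = 4·53 = 212, F = 2·53 + 2 = 108.
Check: V − E + F = 106 − 212 + 108 = 2.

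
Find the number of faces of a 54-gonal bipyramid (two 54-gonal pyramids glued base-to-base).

108

A bipyramid over an n-gon has 2n triangular faces and n + 2 vertices: V = 54 + 2 = 56, E = 3·54 = 162, F = 2·54 = 108.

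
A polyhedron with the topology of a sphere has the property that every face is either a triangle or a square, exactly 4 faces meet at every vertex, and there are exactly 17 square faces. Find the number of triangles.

8

Let x be the number of triangles; then F = 17 + x.
Edge–face incidences: 2E = 4·17 + 3·x = 68 + 3x.
Every vertex has degree 4, so 4V = 2E.
Euler: V − E + F = 2 ⇒ (2E)/4 − E + (17 + x) = 2.
Multiply by 8: 2·(2E) − 4·(2E) + 8·(17 + x) = 16, i.e. 136 + 8x − 2·(68 + 3x) = 16.
Collecting terms: 2x = 16, so x = 8.
Then 2E = 68 + 3·8 = 92, so E = 46, V = 2E/4 = 23, F = 17 + 8 = 25.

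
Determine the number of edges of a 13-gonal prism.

39

A prism on an n-gon has two n-gon bases and n rectangular sides: V = 2·13 = 26, E = 3·13 = 39, F = 13 + 2 = 15.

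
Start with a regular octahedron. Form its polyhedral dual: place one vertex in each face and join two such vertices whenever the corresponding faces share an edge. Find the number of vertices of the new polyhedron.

8

The base solid has V = 6, E = 12, F = 8.
The dual swaps V and F and preserves E: V′ = F = 8, E′ = E = 12, F′ = V = 6.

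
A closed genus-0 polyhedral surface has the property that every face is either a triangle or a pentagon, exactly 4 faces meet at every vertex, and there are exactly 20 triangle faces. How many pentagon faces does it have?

12

Let x be the number of pentagons; then F = 20 + x.
Edge–face incidences: 2E = 3·20 + 5·x = 60 + 5x.
Every vertex has degree 4, so 4V = 2E.
Euler: V − E + F = 2 ⇒ (2E)/4 − E + (20 + x) = 2.
Multiply by 8: 2·(2E) − 4·(2E) + 8·(20 + x) = 16, i.e. 160 + 8x − 2·(60 + 5x) = 16.
Collecting terms: −2x + 40 = 16, so −2x = −24, so x = 12.
Then 2E = 60 + 5·12 = 120, so E = 60, V = 2E/4 = 30, F = 20 + 12 = 32.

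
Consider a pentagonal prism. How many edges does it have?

A prism on an n-gon has two n-gon bases and n rectangular sides: V = 2·5 = 10, E = 3·5 = 15, F = 5 + 2 = 7.
Check: V − E + F = 10 − 15 + 7 = 2.

15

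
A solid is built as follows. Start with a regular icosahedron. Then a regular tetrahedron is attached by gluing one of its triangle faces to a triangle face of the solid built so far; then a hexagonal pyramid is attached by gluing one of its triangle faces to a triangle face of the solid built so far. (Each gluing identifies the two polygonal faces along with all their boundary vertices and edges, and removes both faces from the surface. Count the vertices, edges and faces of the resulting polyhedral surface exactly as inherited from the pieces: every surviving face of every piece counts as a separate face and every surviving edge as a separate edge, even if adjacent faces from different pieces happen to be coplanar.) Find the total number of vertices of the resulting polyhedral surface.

A regular icosahedron: V=12, E=30, F=20.
Attach a regular tetrahedron (V=4, E=6, F=4) along a 3-gon: merge 3 vertices and 3 edges, delete both glued faces → V=13, E=33, F=22.
Attach a hexagonal pyramid (V=7, E=12, F=7) along a 3-gon: merge 3 vertices and 3 edges, delete both glued faces → V=17, E=42, F=27.
Check: V − E + F = 17 − 42 + 27 = 2.

17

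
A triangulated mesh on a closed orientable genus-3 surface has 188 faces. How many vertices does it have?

90

χ = 2 − 2·3 = -4, and every face is a triangle so 3F = 2E.
E = 3·188/2 = 282. Then V = -4 + E − F = -4 + 282 − 188 = 90.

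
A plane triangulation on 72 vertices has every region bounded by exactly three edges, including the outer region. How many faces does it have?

140

In a plane triangulation 3F = 2E and V − E + F = 2, so F = 2V − 4 = 2·72 − 4 = 140.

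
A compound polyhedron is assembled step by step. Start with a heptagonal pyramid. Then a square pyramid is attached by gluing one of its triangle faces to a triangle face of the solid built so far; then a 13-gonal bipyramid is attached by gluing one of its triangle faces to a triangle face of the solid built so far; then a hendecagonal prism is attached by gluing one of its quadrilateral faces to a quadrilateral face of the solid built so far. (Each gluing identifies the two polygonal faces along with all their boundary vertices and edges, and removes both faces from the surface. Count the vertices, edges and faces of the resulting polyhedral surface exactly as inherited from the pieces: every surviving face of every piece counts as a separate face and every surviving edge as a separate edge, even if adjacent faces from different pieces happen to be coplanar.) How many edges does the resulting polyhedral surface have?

A heptagonal pyramid: V=8, E=14, F=8.
Attach a square pyramid (V=5, E=8, F=5) along a 3-gon: merge 3 vertices and 3 edges, delete both glued faces → V=10, E=19, F=11.
Attach a 13-gonal bipyramid (V=15, E=39, F=26) along a 3-gon: merge 3 vertices and 3 edges, delete both glued faces → V=22, E=55, F=35.
Attach a hendecagonal prism (V=22, E=33, F=13) along a 4-gon: merge 4 vertices and 4 edges, delete both glued faces → V=40, E=84, F=46.
Check: V − E + F = 40 − 84 + 46 = 2.

84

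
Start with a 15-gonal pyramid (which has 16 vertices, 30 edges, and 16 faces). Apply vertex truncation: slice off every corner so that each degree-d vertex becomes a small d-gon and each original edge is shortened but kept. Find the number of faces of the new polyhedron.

32

Truncation replaces each original edge-end by a new vertex, so V′ = 2E = 60.
Each original edge survives, and each old vertex of degree d contributes d new edges; summing degrees gives Σd = 2E, so E′ = E + 2E = 3E = 90.
Each original face survives and each original vertex becomes one new face: F′ = F + V = 32.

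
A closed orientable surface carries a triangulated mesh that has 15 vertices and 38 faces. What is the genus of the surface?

Every face is a triangle, so 2E = 3·38 = 114, giving E = 57.
χ = V − E + F = 15 − 57 + 38 = -4.
For a closed orientable surface χ = 2 − 2g, so g = (2 − (-4))/2 = 3.

3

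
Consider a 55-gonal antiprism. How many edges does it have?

An antiprism on an n-gon has two n-gon caps and 2n triangles: V = 2·55 = 110, E = 4·55 = 220, F = 2·55 + 2 = 112.

220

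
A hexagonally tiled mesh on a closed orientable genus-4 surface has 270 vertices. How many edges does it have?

414

χ = 2 − 2·4 = -6, and every face is a hexagon so 6F = 2E.
V − E + F = -6 with E = 6F/2 gives 270 − (6/2 − 1)·F = -6, so F = 138 and E = 414.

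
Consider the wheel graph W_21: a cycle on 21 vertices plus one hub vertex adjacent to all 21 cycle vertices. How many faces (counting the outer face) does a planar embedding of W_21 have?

W_21 has V = 21 + 1 = 22 vertices and E = 2·21 = 42 edges.
By Euler's formula F = 2 − V + E = 2 − 22 + 42 = 22.

22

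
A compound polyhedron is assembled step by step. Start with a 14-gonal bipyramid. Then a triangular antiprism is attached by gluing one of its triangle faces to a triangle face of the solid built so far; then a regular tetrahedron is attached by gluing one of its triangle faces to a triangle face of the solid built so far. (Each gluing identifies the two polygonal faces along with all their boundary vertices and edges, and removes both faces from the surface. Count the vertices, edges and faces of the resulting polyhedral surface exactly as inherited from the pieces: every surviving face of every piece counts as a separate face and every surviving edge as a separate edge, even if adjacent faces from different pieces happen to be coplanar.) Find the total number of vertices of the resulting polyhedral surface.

20

A 14-gonal bipyramid: V=16, E=42, F=28.
Attach a triangular antiprism (V=6, E=12, F=8) along a 3-gon: merge 3 vertices and 3 edges, delete both glued faces → V=19, E=51, F=34.
Attach a regular tetrahedron (V=4, E=6, F=4) along a 3-gon: merge 3 vertices and 3 edges, delete both glued faces → V=20, E=54, F=36.
Check: V − E + F = 20 − 54 + 36 = 2.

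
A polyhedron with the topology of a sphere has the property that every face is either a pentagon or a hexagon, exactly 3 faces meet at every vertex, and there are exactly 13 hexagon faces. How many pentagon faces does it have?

Let x be the number of pentagons; then F = 13 + x.
Edge–face incidences: 2E = 6·13 + 5·x = 78 + 5x.
Every vertex has degree 3, so 3V = 2E.
Euler: V − E + F = 2 ⇒ (2E)/3 − E + (13 + x) = 2.
Multiply by 6: 2·(2E) − 3·(2E) + 6·(13 + x) = 12, i.e. 78 + 6x − (78 + 5x) = 12.
Collecting terms: x = 12.
Then 2E = 78 + 5·12 = 138, so E = 69, V = 2E/3 = 46, F = 13 + 12 = 25.

12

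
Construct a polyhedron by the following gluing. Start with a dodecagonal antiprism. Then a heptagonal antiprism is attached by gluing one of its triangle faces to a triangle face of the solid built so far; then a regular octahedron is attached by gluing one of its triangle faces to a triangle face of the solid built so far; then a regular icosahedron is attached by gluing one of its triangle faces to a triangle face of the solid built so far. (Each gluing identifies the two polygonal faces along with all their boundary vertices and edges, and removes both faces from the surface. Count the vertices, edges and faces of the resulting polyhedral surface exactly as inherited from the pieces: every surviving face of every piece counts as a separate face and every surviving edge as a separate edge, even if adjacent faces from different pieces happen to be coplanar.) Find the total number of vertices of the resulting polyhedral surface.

47

A dodecagonal antiprism: V=24, E=48, F=26.
Attach a heptagonal antiprism (V=14, E=28, F=16) along a 3-gon: merge 3 vertices and 3 edges, delete both glued faces → V=35, E=73, F=40.
Attach a regular octahedron (V=6, E=12, F=8) along a 3-gon: merge 3 vertices and 3 edges, delete both glued faces → V=38, E=82, F=46.
Attach a regular icosahedron (V=12, E=30, F=20) along a 3-gon: merge 3 vertices and 3 edges, delete both glued faces → V=47, E=109, F=64.
Check: V − E + F = 47 − 109 + 64 = 2.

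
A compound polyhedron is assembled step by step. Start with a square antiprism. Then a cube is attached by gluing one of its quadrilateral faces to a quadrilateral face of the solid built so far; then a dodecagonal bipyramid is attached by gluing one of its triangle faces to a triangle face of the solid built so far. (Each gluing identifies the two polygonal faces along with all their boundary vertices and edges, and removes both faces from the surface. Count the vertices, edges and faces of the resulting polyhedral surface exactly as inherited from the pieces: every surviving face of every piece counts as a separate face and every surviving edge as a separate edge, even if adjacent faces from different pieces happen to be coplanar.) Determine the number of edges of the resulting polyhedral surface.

57

A square antiprism: V=8, E=16, F=10.
Attach a cube (V=8, E=12, F=6) along a 4-gon: merge 4 vertices and 4 edges, delete both glued faces → V=12, E=24, F=14.
Attach a dodecagonal bipyramid (V=14, E=36, F=24) along a 3-gon: merge 3 vertices and 3 edges, delete both glued faces → V=23, E=57, F=36.
Check: V − E + F = 23 − 57 + 36 = 2.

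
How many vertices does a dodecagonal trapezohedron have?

The n-trapezohedron (dual of the n-antiprism) has V = 2·12 + 2 = 26, E = 4·12 = 48, F = 2·12 = 24.

26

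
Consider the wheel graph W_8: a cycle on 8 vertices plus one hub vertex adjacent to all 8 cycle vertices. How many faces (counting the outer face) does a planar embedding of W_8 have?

9

W_8 has V = 8 + 1 = 9 vertices and E = 2·8 = 16 edges.
By Euler's formula F = 2 − V + E = 2 − 9 + 16 = 9.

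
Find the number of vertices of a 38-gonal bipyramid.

40

A bipyramid over an n-gon has 2n triangular faces and n + 2 vertices: V = 38 + 2 = 40, E = 3·38 = 114, F = 2·38 = 76.
Check: V − E + F = 40 − 114 + 76 = 2.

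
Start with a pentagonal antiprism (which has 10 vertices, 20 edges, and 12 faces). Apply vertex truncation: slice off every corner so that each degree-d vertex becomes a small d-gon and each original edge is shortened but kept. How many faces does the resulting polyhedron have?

Truncation replaces each original edge-end by a new vertex, so V′ = 2E = 40.
Each original edge survives, and each old vertex of degree d contributes d new edges; summing degrees gives Σd = 2E, so E′ = E + 2E = 3E = 60.
Each original face survives and each original vertex becomes one new face: F′ = F + V = 22.

22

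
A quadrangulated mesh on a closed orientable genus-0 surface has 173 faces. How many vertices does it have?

175

χ = 2 − 2·0 = 2, and every face is a square so 4F = 2E.
E = 4·173/2 = 346. Then V = 2 + E − F = 2 + 346 − 173 = 175.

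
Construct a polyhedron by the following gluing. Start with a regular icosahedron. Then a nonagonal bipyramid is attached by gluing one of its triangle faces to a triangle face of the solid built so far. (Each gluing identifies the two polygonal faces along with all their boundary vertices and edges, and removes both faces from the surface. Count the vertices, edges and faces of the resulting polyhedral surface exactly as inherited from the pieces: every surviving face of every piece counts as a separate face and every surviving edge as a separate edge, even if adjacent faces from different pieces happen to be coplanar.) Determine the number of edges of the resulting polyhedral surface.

A regular icosahedron: V=12, E=30, F=20.
Attach a nonagonal bipyramid (V=11, E=27, F=18) along a 3-gon: merge 3 vertices and 3 edges, delete both glued faces → V=20, E=54, F=36.
Check: V − E + F = 20 − 54 + 36 = 2.

54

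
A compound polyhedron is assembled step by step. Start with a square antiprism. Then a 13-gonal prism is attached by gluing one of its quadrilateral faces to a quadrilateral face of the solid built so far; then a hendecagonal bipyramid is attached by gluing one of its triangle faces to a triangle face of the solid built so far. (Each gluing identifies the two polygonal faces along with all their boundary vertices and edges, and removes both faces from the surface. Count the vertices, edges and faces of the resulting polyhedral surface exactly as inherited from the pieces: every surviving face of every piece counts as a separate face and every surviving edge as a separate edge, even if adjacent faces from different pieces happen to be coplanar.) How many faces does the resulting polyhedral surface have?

A square antiprism: V=8, E=16, F=10.
Attach a 13-gonal prism (V=26, E=39, F=15) along a 4-gon: merge 4 vertices and 4 edges, delete both glued faces → V=30, E=51, F=23.
Attach a hendecagonal bipyramid (V=13, E=33, F=22) along a 3-gon: merge 3 vertices and 3 edges, delete both glued faces → V=40, E=81, F=43.
Check: V − E + F = 40 − 81 + 43 = 2.

43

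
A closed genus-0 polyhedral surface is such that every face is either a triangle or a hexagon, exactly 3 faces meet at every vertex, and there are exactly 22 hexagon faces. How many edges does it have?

72

Let x be the number of triangles; then F = 22 + x.
Edge–face incidences: 2E = 6·22 + 3·x = 132 + 3x.
Every vertex has degree 3, so 3V = 2E.
Euler: V − E + F = 2 ⇒ (2E)/3 − E + (22 + x) = 2.
Multiply by 6: 2·(2E) − 3·(2E) + 6·(22 + x) = 12, i.e. 132 + 6x − (132 + 3x) = 12.
Collecting terms: 3x = 12, so x = 4.
Then 2E = 132 + 3·4 = 144, so E = 72, V = 2E/3 = 48, F = 22 + 4 = 26.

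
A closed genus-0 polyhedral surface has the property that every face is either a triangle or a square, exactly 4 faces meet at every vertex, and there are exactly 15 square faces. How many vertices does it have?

21

Let x be the number of triangles; then F = 15 + x.
Edge–face incidences: 2E = 4·15 + 3·x = 60 + 3x.
Every vertex has degree 4, so 4V = 2E.
Euler: V − E + F = 2 ⇒ (2E)/4 − E + (15 + x) = 2.
Multiply by 8: 2·(2E) − 4·(2E) + 8·(15 + x) = 16, i.e. 120 + 8x − 2·(60 + 3x) = 16.
Collecting terms: 2x = 16, so x = 8.
Then 2E = 60 + 3·8 = 84, so E = 42, V = 2E/4 = 21, F = 15 + 8 = 23.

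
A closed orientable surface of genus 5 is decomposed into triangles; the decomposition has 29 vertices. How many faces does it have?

χ = 2 − 2·5 = -8, and every face is a triangle so 3F = 2E.
V − E + F = -8 with E = 3F/2 gives 29 − (3/2 − 1)·F = -8, so F = 74 and E = 111.

74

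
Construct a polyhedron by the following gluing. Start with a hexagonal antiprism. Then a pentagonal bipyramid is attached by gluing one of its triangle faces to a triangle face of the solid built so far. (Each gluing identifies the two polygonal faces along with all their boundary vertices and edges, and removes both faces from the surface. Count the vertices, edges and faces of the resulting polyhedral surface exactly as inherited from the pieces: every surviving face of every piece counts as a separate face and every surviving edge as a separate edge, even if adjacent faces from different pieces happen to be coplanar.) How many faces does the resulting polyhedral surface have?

A hexagonal antiprism: V=12, E=24, F=14.
Attach a pentagonal bipyramid (V=7, E=15, F=10) along a 3-gon: merge 3 vertices and 3 edges, delete both glued faces → V=16, E=36, F=22.
Check: V − E + F = 16 − 36 + 22 = 2.

22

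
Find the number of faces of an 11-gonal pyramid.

12

A pyramid on an n-gon base has one n-gon and n triangles: V = 11 + 1 = 12, E = 2·11 = 22, F = 11 + 1 = 12.
Check: V − E + F = 12 − 22 + 12 = 2.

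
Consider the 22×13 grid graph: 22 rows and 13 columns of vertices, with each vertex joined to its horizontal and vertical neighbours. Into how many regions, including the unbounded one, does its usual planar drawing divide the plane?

253

The grid has V = 22·13 = 286 vertices and E = 22·12 + 13·21 = 537 edges.
F = 2 − V + E = 2 − 286 + 537 = 253.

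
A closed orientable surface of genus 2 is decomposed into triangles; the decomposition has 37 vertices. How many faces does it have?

χ = 2 − 2·2 = -2, and every face is a triangle so 3F = 2E.
V − E + F = -2 with E = 3F/2 gives 37 − (3/2 − 1)·F = -2, so F = 78 and E = 117.

78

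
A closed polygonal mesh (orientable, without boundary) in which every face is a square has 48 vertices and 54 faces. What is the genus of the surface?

Every face is a square, so 2E = 4·54 = 216, giving E = 108.
χ = V − E + F = 48 − 108 + 54 = -6.
For a closed orientable surface χ = 2 − 2g, so g = (2 − (-6))/2 = 4.

4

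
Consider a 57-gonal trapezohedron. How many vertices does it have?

116

The n-trapezohedron (dual of the n-antiprism) has V = 2·57 + 2 = 116, E = 4·57 = 228, F = 2·57 = 114.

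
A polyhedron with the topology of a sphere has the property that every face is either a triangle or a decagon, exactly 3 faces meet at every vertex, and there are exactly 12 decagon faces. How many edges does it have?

90

Let x be the number of triangles; then F = 12 + x.
Edge–face incidences: 2E = 10·12 + 3·x = 120 + 3x.
Every vertex has degree 3, so 3V = 2E.
Euler: V − E + F = 2 ⇒ (2E)/3 − E + (12 + x) = 2.
Multiply by 6: 2·(2E) − 3·(2E) + 6·(12 + x) = 12, i.e. 72 + 6x − (120 + 3x) = 12.
Collecting terms: 3x − 48 = 12, so 3x = 60, so x = 20.
Then 2E = 120 + 3·20 = 180, so E = 90, V = 2E/3 = 60, F = 12 + 20 = 32.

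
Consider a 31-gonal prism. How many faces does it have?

A prism on an n-gon has two n-gon bases and n rectangular sides: V = 2·31 = 62, E = 3·31 = 93, F = 31 + 2 = 33.
Check: V − E + F = 62 − 93 + 33 = 2.

33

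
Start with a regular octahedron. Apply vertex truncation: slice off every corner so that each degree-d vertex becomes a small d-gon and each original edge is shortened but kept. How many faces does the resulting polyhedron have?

The base solid has V = 6, E = 12, F = 8.
Truncation replaces each original edge-end by a new vertex, so V′ = 2E = 24.
Each original edge survives, and each old vertex of degree d contributes d new edges; summing degrees gives Σd = 2E, so E′ = E + 2E = 3E = 36.
Each original face survives and each original vertex becomes one new face: F′ = F + V = 14.

14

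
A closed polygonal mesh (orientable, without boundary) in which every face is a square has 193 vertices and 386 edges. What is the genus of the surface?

Every face is a square and each edge borders two faces, so 4F = 2·386, giving F = 193.
χ = V − E + F = 193 − 386 + 193 = 0.
For a closed orientable surface χ = 2 − 2g, so g = (2 − (0))/2 = 1.

1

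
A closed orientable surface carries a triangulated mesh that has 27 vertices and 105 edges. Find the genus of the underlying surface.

Every face is a triangle and each edge borders two faces, so 3F = 2·105, giving F = 70.
χ = V − E + F = 27 − 105 + 70 = -8.
For a closed orientable surface χ = 2 − 2g, so g = (2 − (-8))/2 = 5.

5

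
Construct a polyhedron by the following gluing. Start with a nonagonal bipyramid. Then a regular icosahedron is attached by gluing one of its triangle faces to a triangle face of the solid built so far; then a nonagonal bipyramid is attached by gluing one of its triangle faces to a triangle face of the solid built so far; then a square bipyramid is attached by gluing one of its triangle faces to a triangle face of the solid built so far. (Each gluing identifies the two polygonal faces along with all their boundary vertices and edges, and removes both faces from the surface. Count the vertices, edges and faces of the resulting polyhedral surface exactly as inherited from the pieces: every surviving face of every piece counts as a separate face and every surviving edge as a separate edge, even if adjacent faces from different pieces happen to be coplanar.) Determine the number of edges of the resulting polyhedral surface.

A nonagonal bipyramid: V=11, E=27, F=18.
Attach a regular icosahedron (V=12, E=30, F=20) along a 3-gon: merge 3 vertices and 3 edges, delete both glued faces → V=20, E=54, F=36.
Attach a nonagonal bipyramid (V=11, E=27, F=18) along a 3-gon: merge 3 vertices and 3 edges, delete both glued faces → V=28, E=78, F=52.
Attach a square bipyramid (V=6, E=12, F=8) along a 3-gon: merge 3 vertices and 3 edges, delete both glued faces → V=31, E=87, F=58.
Check: V − E + F = 31 − 87 + 58 = 2.

87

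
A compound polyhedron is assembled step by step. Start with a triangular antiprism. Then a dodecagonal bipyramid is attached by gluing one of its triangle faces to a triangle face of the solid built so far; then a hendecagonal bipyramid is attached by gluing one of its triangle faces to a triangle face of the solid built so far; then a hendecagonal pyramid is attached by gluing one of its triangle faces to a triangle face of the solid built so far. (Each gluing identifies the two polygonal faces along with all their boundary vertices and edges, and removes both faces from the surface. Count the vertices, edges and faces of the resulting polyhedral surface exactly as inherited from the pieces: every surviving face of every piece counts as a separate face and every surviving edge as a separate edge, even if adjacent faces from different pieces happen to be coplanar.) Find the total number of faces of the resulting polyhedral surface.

60

A triangular antiprism: V=6, E=12, F=8.
Attach a dodecagonal bipyramid (V=14, E=36, F=24) along a 3-gon: merge 3 vertices and 3 edges, delete both glued faces → V=17, E=45, F=30.
Attach a hendecagonal bipyramid (V=13, E=33, F=22) along a 3-gon: merge 3 vertices and 3 edges, delete both glued faces → V=27, E=75, F=50.
Attach a hendecagonal pyramid (V=12, E=22, F=12) along a 3-gon: merge 3 vertices and 3 edges, delete both glued faces → V=36, E=94, F=60.
Check: V − E + F = 36 − 94 + 60 = 2.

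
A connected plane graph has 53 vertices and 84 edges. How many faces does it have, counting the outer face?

Euler's formula for a connected plane graph: V − E + F = 2, so F = 2 − 53 + 84 = 33.

33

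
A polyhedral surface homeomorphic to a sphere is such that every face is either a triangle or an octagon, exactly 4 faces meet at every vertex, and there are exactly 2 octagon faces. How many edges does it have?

Let x be the number of triangles; then F = 2 + x.
Edge–face incidences: 2E = 8·2 + 3·x = 16 + 3x.
Every vertex has degree 4, so 4V = 2E.
Euler: V − E + F = 2 ⇒ (2E)/4 − E + (2 + x) = 2.
Multiply by 8: 2·(2E) − 4·(2E) + 8·(2 + x) = 16, i.e. 16 + 8x − 2·(16 + 3x) = 16.
Collecting terms: 2x − 16 = 16, so 2x = 32, so x = 16.
Then 2E = 16 + 3·16 = 64, so E = 32, V = 2E/4 = 16, F = 2 + 16 = 18.

32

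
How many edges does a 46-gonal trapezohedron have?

The n-trapezohedron (dual of the n-antiprism) has V = 2·46 + 2 = 94, E = 4·46 = 184, F = 2·46 = 92.
Check: V − E + F = 94 − 184 + 92 = 2.

184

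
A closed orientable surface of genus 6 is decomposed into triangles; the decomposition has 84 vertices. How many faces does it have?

χ = 2 − 2·6 = -10, and every face is a triangle so 3F = 2E.
V − E + F = -10 with E = 3F/2 gives 84 − (3/2 − 1)·F = -10, so F = 188 and E = 282.

188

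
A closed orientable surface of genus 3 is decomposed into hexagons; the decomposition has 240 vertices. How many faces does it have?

χ = 2 − 2·3 = -4, and every face is a hexagon so 6F = 2E.
V − E + F = -4 with E = 6F/2 gives 240 − (6/2 − 1)·F = -4, so F = 122 and E = 366.

122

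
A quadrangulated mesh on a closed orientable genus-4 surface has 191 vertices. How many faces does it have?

χ = 2 − 2·4 = -6, and every face is a square so 4F = 2E.
V − E + F = -6 with E = 4F/2 gives 191 − (4/2 − 1)·F = -6, so F = 197 and E = 394.

197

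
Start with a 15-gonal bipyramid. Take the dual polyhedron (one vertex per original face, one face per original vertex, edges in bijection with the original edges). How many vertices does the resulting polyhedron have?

30

The base solid has V = 17, E = 45, F = 30.
The dual swaps V and F and preserves E: V′ = F = 30, E′ = E = 45, F′ = V = 17.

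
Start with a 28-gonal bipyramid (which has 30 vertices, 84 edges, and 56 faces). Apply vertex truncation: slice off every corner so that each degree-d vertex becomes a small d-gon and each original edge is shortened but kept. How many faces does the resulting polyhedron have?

86

Truncation replaces each original edge-end by a new vertex, so V′ = 2E = 168.
Each original edge survives, and each old vertex of degree d contributes d new edges; summing degrees gives Σd = 2E, so E′ = E + 2E = 3E = 252.
Each original face survives and each original vertex becomes one new face: F′ = F + V = 86.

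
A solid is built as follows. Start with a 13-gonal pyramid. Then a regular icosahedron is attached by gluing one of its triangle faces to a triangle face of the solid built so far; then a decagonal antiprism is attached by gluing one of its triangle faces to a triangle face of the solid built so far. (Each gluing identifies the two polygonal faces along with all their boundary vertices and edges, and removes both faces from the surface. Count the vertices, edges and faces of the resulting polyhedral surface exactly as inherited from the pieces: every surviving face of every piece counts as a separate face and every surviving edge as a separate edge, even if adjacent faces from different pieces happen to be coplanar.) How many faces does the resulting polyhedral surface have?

A 13-gonal pyramid: V=14, E=26, F=14.
Attach a regular icosahedron (V=12, E=30, F=20) along a 3-gon: merge 3 vertices and 3 edges, delete both glued faces → V=23, E=53, F=32.
Attach a decagonal antiprism (V=20, E=40, F=22) along a 3-gon: merge 3 vertices and 3 edges, delete both glued faces → V=40, E=90, F=52.
Check: V − E + F = 40 − 90 + 52 = 2.

52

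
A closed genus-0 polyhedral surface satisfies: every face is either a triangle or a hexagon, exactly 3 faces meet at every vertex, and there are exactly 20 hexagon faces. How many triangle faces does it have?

4

Let x be the number of triangles; then F = 20 + x.
Edge–face incidences: 2E = 6·20 + 3·x = 120 + 3x.
Every vertex has degree 3, so 3V = 2E.
Euler: V − E + F = 2 ⇒ (2E)/3 − E + (20 + x) = 2.
Multiply by 6: 2·(2E) − 3·(2E) + 6·(20 + x) = 12, i.e. 120 + 6x − (120 + 3x) = 12.
Collecting terms: 3x = 12, so x = 4.
Then 2E = 120 + 3·4 = 132, so E = 66, V = 2E/3 = 44, F = 20 + 4 = 24.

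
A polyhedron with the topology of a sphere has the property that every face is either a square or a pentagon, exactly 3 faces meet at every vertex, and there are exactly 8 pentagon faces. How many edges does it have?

Let x be the number of squares; then F = 8 + x.
Edge–face incidences: 2E = 5·8 + 4·x = 40 + 4x.
Every vertex has degree 3, so 3V = 2E.
Euler: V − E + F = 2 ⇒ (2E)/3 − E + (8 + x) = 2.
Multiply by 6: 2·(2E) − 3·(2E) + 6·(8 + x) = 12, i.e. 48 + 6x − (40 + 4x) = 12.
Collecting terms: 2x + 8 = 12, so 2x = 4, so x = 2.
Then 2E = 40 + 4·2 = 48, so E = 24, V = 2E/3 = 16, F = 8 + 2 = 10.

24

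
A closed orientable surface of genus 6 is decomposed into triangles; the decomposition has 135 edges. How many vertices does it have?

χ = 2 − 2·6 = -10, and every face is a triangle so 3F = 2E.
F = 2E/3 = 90. Then V = -10 + E − F = -10 + 135 − 90 = 35.

35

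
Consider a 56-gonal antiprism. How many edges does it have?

An antiprism on an n-gon has two n-gon caps and 2n triangles: V = 2·56 = 112, E = 4·56 = 224, F = 2·56 + 2 = 114.
Check: V − E + F = 112 − 224 + 114 = 2.

224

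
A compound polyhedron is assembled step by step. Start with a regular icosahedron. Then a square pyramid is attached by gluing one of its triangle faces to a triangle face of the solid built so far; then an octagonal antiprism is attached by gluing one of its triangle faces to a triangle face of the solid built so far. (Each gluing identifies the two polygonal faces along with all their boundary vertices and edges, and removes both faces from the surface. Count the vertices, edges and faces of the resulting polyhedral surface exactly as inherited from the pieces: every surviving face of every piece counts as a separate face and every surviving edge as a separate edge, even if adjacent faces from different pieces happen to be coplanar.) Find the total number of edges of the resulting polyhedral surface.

A regular icosahedron: V=12, E=30, F=20.
Attach a square pyramid (V=5, E=8, F=5) along a 3-gon: merge 3 vertices and 3 edges, delete both glued faces → V=14, E=35, F=23.
Attach an octagonal antiprism (V=16, E=32, F=18) along a 3-gon: merge 3 vertices and 3 edges, delete both glued faces → V=27, E=64, F=39.
Check: V − E + F = 27 − 64 + 39 = 2.

64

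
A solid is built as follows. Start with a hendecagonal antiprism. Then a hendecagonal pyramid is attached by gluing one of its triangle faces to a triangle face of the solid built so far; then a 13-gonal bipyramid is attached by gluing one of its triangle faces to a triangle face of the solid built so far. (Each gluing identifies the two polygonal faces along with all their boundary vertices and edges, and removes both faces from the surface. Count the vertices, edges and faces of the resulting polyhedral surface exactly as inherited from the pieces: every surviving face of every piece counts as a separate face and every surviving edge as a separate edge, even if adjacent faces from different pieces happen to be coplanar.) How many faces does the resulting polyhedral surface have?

A hendecagonal antiprism: V=22, E=44, F=24.
Attach a hendecagonal pyramid (V=12, E=22, F=12) along a 3-gon: merge 3 vertices and 3 edges, delete both glued faces → V=31, E=63, F=34.
Attach a 13-gonal bipyramid (V=15, E=39, F=26) along a 3-gon: merge 3 vertices and 3 edges, delete both glued faces → V=43, E=99, F=58.
Check: V − E + F = 43 − 99 + 58 = 2.

58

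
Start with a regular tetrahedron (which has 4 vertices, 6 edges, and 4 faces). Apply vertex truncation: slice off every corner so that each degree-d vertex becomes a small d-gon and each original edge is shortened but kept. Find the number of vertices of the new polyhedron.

12

Truncation replaces each original edge-end by a new vertex, so V′ = 2E = 12.
Each original edge survives, and each old vertex of degree d contributes d new edges; summing degrees gives Σd = 2E, so E′ = E + 2E = 3E = 18.
Each original face survives and each original vertex becomes one new face: F′ = F + V = 8.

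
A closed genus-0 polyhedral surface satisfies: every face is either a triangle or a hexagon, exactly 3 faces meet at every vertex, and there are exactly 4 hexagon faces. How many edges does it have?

Let x be the number of triangles; then F = 4 + x.
Edge–face incidences: 2E = 6·4 + 3·x = 24 + 3x.
Every vertex has degree 3, so 3V = 2E.
Euler: V − E + F = 2 ⇒ (2E)/3 − E + (4 + x) = 2.
Multiply by 6: 2·(2E) − 3·(2E) + 6·(4 + x) = 12, i.e. 24 + 6x − (24 + 3x) = 12.
Collecting terms: 3x = 12, so x = 4.
Then 2E = 24 + 3·4 = 36, so E = 18, V = 2E/3 = 12, F = 4 + 4 = 8.

18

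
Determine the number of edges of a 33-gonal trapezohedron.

The n-trapezohedron (dual of the n-antiprism) has V = 2·33 + 2 = 68, E = 4·33 = 132, F = 2·33 = 66.

132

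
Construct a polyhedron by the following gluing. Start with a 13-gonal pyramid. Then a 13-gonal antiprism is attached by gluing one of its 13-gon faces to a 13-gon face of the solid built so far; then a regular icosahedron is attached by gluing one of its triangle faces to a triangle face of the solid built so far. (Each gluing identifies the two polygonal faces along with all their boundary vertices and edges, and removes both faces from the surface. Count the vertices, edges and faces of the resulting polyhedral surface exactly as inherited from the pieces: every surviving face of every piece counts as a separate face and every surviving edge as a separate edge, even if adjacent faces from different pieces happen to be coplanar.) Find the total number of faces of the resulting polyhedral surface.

A 13-gonal pyramid: V=14, E=26, F=14.
Attach a 13-gonal antiprism (V=26, E=52, F=28) along a 13-gon: merge 13 vertices and 13 edges, delete both glued faces → V=27, E=65, F=40.
Attach a regular icosahedron (V=12, E=30, F=20) along a 3-gon: merge 3 vertices and 3 edges, delete both glued faces → V=36, E=92, F=58.
Check: V − E + F = 36 − 92 + 58 = 2.

58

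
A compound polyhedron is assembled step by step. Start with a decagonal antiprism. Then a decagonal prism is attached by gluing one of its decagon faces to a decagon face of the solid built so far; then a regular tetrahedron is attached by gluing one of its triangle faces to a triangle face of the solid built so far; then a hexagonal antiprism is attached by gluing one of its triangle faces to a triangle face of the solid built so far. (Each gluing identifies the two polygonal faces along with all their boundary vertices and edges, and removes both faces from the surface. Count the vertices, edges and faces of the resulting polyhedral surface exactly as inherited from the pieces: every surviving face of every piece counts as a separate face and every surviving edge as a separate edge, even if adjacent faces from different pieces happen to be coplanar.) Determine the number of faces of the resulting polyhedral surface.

A decagonal antiprism: V=20, E=40, F=22.
Attach a decagonal prism (V=20, E=30, F=12) along a 10-gon: merge 10 vertices and 10 edges, delete both glued faces → V=30, E=60, F=32.
Attach a regular tetrahedron (V=4, E=6, F=4) along a 3-gon: merge 3 vertices and 3 edges, delete both glued faces → V=31, E=63, F=34.
Attach a hexagonal antiprism (V=12, E=24, F=14) along a 3-gon: merge 3 vertices and 3 edges, delete both glued faces → V=40, E=84, F=46.
Check: V − E + F = 40 − 84 + 46 = 2.

46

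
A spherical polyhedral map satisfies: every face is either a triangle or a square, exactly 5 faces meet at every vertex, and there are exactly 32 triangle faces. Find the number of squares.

Let x be the number of squares; then F = 32 + x.
Edge–face incidences: 2E = 3·32 + 4·x = 96 + 4x.
Every vertex has degree 5, so 5V = 2E.
Euler: V − E + F = 2 ⇒ (2E)/5 − E + (32 + x) = 2.
Multiply by 10: 2·(2E) − 5·(2E) + 10·(32 + x) = 20, i.e. 320 + 10x − 3·(96 + 4x) = 20.
Collecting terms: −2x + 32 = 20, so −2x = −12, so x = 6.
Then 2E = 96 + 4·6 = 120, so E = 60, V = 2E/5 = 24, F = 32 + 6 = 38.

6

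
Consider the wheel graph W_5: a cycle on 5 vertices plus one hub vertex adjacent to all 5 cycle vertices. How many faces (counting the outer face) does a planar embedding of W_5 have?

W_5 has V = 5 + 1 = 6 vertices and E = 2·5 = 10 edges.
By Euler's formula F = 2 − V + E = 2 − 6 + 10 = 6.

6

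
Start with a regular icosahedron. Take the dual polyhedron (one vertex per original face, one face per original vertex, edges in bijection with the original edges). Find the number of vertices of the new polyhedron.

The base solid has V = 12, E = 30, F = 20.
The dual swaps V and F and preserves E: V′ = F = 20, E′ = E = 30, F′ = V = 12.

20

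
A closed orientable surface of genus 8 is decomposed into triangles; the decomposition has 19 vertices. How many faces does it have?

χ = 2 − 2·8 = -14, and every face is a triangle so 3F = 2E.
V − E + F = -14 with E = 3F/2 gives 19 − (3/2 − 1)·F = -14, so F = 66 and E = 99.

66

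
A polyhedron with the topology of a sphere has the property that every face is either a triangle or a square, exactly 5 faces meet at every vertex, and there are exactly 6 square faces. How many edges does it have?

60

Let x be the number of triangles; then F = 6 + x.
Edge–face incidences: 2E = 4·6 + 3·x = 24 + 3x.
Every vertex has degree 5, so 5V = 2E.
Euler: V − E + F = 2 ⇒ (2E)/5 − E + (6 + x) = 2.
Multiply by 10: 2·(2E) − 5·(2E) + 10·(6 + x) = 20, i.e. 60 + 10x − 3·(24 + 3x) = 20.
Collecting terms: x − 12 = 20, so x = 32.
Then 2E = 24 + 3·32 = 120, so E = 60, V = 2E/5 = 24, F = 6 + 32 = 38.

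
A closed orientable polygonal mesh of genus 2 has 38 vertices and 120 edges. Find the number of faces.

80

For a closed orientable surface of genus 2, χ = 2 − 2·2 = -2.
F = -2 − V + E = -2 − 38 + 120 = 80.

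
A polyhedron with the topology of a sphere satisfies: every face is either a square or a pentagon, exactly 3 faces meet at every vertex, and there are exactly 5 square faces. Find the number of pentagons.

2

Let x be the number of pentagons; then F = 5 + x.
Edge–face incidences: 2E = 4·5 + 5·x = 20 + 5x.
Every vertex has degree 3, so 3V = 2E.
Euler: V − E + F = 2 ⇒ (2E)/3 − E + (5 + x) = 2.
Multiply by 6: 2·(2E) − 3·(2E) + 6·(5 + x) = 12, i.e. 30 + 6x − (20 + 5x) = 12.
Collecting terms: x + 10 = 12, so x = 2.
Then 2E = 20 + 5·2 = 30, so E = 15, V = 2E/3 = 10, F = 5 + 2 = 7.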